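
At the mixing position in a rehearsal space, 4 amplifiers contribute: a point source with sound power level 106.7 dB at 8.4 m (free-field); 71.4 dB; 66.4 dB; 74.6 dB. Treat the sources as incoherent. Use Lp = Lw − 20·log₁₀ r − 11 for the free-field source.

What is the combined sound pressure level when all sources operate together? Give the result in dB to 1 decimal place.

Source at 8.4 m: Lp = 106.7 − 20·log₁₀(8.4) − 11 = 77.2 dB.
Converting to relative power and adding: 10^(77.2/10) + 10^(71.4/10) + 10^(66.4/10) + 10^(74.6/10) = 9.949e+07.
Back to dB: 10·log₁₀ Σ = 80.0 dB.

80.0 dB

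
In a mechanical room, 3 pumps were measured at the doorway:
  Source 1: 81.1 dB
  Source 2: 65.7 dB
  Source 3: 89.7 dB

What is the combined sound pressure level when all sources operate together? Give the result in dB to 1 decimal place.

Σ 10^(Lᵢ/10) = 1.066e+09.
Back to dB: 10·log₁₀ Σ = 90.3 dB.

90.3 dB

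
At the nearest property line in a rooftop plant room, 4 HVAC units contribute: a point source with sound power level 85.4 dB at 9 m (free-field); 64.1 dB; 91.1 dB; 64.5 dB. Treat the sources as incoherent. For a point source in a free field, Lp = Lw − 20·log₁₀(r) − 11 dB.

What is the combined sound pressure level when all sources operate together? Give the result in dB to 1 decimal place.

91.1 dB

Source at 9 m: Lp = 85.4 − 20·log₁₀(9) − 11 = 55.3 dB.
Sum in the linear (power) domain: Σ 10^(Lᵢ/10) = 10^(55.3/10) + 10^(64.1/10) + 10^(91.1/10) + 10^(64.5/10) = 1.294e+09.
Combined level = 10 log₁₀(1.294e+09) = 91.1 dB.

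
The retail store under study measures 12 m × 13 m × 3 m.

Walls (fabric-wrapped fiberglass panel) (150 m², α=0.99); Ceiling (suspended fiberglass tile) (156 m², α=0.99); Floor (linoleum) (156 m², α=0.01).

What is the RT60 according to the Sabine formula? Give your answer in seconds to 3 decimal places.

0.247 seconds

A = Σ Sᵢαᵢ = 150×0.99 + 156×0.99 + 156×0.01 = 304.500 sabins.
Volume V = 12 × 13 × 3 = 468 m³.
Sabine: RT60 = 0.161 × 468 / 304.500 = 0.247 s.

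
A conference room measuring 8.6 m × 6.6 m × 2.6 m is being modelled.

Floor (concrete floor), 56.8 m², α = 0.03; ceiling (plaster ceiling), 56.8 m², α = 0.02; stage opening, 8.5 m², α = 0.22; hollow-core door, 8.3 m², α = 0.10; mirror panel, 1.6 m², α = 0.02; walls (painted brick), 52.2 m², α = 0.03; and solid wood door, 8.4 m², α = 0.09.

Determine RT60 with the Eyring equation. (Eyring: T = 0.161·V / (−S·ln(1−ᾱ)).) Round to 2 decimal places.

2.95 sec

Total surface area S = 56.8 + 56.8 + 8.5 + 8.3 + 1.6 + 52.2 + 8.4 = 192.6 m².
Σ(Sᵢαᵢ) = 56.8×0.03 + 56.8×0.02 + 8.5×0.22 + 8.3×0.10 + 1.6×0.02 + 52.2×0.03 + 8.4×0.09 = 7.894.
ᾱ = 7.894 / 192.6 = 0.0410.
Eyring denominator: −S ln(1−ᾱ) = 8.063.
V = 8.6 × 6.6 × 2.6 = 147.576 m³.
RT60 = 0.161 × 147.576 / 8.063 = 2.95 s.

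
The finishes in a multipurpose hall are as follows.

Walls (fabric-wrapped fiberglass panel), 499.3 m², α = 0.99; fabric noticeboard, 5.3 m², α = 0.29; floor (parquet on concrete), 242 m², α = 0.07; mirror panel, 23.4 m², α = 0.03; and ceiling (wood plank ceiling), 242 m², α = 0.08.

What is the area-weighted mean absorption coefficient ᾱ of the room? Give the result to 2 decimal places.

0.53

Total surface area S = 1012.0 m².
A = 499.3·0.99 + 5.3·0.29 + 242·0.07 + 23.4·0.03 + 242·0.08 = 532.846 sabins.
ᾱ = 532.846 / 1012.0 = 0.53.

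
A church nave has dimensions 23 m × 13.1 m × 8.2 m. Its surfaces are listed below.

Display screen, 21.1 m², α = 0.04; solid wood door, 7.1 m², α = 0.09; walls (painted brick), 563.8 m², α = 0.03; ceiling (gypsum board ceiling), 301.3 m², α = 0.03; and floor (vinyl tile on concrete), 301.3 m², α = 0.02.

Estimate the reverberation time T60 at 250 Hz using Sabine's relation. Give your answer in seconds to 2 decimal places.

11.89 s

Equivalent absorption area: A = 21.1*0.04 + 7.1*0.09 + 563.8*0.03 + 301.3*0.03 + 301.3*0.02 = 33.462 m².
V = 23·13.1·8.2 = 2470.66 m³.
Sabine: RT60 = 0.161 × 2470.66 / 33.462 = 11.89 s.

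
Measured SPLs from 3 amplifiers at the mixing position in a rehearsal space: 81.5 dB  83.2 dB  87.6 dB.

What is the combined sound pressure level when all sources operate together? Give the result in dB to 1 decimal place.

Sum in the linear (power) domain: Σ 10^(Lᵢ/10) = 10^(81.5/10) + 10^(83.2/10) + 10^(87.6/10) = 9.256e+08.
Combined level = 10 log₁₀(9.256e+08) = 89.7 dB.

89.7 dB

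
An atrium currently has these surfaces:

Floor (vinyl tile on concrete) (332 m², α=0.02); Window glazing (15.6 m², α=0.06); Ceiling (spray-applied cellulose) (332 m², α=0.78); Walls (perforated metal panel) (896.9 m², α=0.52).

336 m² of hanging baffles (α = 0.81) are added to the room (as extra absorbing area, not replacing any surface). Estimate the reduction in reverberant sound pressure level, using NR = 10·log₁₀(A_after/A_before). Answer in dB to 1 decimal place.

1.4 dB

Total absorption A_before = 332×0.02 + 15.6×0.06 + 332×0.78 + 896.9×0.52
  = 6.640 + 0.936 + 258.960 + 466.388 = 732.924 m² sabins.
Treatment contributes 336·0.81 = 272.160 sabins.
A_after = 732.924 + 272.160 = 1005.084 sabins.
Reduction = 10 log₁₀(A_after/A_before) = 10 log₁₀(1.3713) = 1.4 dB.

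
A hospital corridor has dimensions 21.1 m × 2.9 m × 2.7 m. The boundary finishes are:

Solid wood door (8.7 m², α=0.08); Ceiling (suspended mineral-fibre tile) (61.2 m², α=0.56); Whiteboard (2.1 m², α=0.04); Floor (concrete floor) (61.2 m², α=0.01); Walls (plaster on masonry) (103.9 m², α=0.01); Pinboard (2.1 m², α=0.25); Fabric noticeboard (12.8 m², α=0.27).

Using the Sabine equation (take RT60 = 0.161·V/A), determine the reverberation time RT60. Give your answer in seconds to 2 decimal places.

0.65 s

A = Σ Sᵢαᵢ = 8.7×0.08 + 61.2×0.56 + 2.1×0.04 + 61.2×0.01 + 103.9×0.01 + 2.1×0.25 + 12.8×0.27 = 40.684 sabins.
Room volume: 165.213 m³.
RT60 = 0.161 · V / A = 0.161 × 165.213 / 40.684 = 0.65 s.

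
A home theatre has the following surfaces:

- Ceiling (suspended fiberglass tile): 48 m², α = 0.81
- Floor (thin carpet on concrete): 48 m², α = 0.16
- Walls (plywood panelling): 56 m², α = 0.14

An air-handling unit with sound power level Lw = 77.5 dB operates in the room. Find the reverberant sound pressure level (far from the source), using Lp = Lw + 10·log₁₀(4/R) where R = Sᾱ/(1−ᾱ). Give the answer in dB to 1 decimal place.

64.2 dB

Σ(Sᵢαᵢ) = 48×0.81 + 48×0.16 + 56×0.14 = 54.400; total area S = 152.0 m².
ᾱ = 54.400/152.0 = 0.3579; R = Sᾱ/(1−ᾱ) = 54.400/(1−0.3579) = 84.722 m².
Lp = Lw + 10 log₁₀(4/R) = 77.5 -13.26 = 64.2 dB.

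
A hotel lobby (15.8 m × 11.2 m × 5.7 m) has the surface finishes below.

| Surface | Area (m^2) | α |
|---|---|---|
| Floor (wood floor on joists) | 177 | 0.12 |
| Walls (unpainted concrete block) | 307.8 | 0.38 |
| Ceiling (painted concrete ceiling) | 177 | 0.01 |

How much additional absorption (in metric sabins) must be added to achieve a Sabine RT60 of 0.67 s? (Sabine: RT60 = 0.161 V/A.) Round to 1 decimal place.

Summing Sᵢαᵢ: 21.240 + 116.964 + 1.770 → A₁ = 139.974 sabins.
For T = 0.67 s, need A₂ = 0.161·V/T = 0.161·1008.672/0.67 = 242.382 sabins.
Additional absorption ΔA = 242.382 − 139.974 = 102.4 sabins.

102.4 sabins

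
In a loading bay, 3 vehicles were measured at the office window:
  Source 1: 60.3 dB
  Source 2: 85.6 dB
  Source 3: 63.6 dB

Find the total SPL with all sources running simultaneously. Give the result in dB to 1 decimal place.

Converting to relative power and adding: 10^(60.3/10) + 10^(85.6/10) + 10^(63.6/10) = 3.664e+08.
Combined level = 10 log₁₀(3.664e+08) = 85.6 dB.

85.6 dB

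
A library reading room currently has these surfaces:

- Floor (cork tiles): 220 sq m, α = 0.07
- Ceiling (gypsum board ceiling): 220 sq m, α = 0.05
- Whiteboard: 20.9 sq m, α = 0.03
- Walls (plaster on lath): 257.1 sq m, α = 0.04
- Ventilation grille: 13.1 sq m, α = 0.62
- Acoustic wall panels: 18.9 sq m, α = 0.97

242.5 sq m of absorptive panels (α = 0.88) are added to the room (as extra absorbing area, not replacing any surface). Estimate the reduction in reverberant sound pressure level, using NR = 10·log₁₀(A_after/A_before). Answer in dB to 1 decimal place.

Equivalent absorption area: A_before = 220·0.07 + 220·0.05 + 20.9·0.03 + 257.1·0.04 + 13.1·0.62 + 18.9·0.97 = 63.766 sq m.
Added absorption = 242.5 × 0.88 = 213.400 sabins.
New total A_after = 277.166 sabins.
Reduction = 10 log₁₀(A_after/A_before) = 10 log₁₀(4.3466) = 6.4 dB.

6.4 dB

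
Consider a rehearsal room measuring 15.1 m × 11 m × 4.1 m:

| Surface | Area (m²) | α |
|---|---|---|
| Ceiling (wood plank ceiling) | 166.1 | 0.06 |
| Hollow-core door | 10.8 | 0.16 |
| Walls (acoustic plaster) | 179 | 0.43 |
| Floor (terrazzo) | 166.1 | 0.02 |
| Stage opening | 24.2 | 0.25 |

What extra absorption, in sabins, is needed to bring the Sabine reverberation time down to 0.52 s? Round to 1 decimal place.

112.8 sabins

A₁ = Σ Sᵢαᵢ = 166.1×0.06 + 10.8×0.16 + 179×0.43 + 166.1×0.02 + 24.2×0.25 = 98.036 sabins.
Target A₂ = 0.161·681.01/0.52 = 210.851 sabins (V = 681.01 m³).
ΔA = A₂ − A₁ = 210.851 − 98.036 = 112.8 sabins.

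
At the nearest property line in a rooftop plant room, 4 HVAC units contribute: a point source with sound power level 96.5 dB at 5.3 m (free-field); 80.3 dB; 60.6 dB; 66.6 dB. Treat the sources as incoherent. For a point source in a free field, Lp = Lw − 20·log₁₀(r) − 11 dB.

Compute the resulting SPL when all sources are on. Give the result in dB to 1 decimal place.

Source at 5.3 m: Lp = 96.5 − 20·log₁₀(5.3) − 11 = 71.0 dB.
Sum in the linear (power) domain: Σ 10^(Lᵢ/10) = 10^(71.0/10) + 10^(80.3/10) + 10^(60.6/10) + 10^(66.6/10) = 1.255e+08.
Back to dB: 10·log₁₀ Σ = 81.0 dB.

81.0 dB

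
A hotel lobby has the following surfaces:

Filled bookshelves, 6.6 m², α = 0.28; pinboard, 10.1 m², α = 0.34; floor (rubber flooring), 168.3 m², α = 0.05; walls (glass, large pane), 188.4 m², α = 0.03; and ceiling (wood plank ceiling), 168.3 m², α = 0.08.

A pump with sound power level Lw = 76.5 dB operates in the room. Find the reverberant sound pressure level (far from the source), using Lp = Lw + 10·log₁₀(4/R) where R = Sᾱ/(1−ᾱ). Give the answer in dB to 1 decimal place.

67.1 dB

A = 32.813 sabins; S = 541.7 m².
ᾱ = 32.813/541.7 = 0.0606; R = Sᾱ/(1−ᾱ) = 32.813/(1−0.0606) = 34.930 m².
Lp = Lw + 10 log₁₀(4/R) = 76.5 -9.41 = 67.1 dB.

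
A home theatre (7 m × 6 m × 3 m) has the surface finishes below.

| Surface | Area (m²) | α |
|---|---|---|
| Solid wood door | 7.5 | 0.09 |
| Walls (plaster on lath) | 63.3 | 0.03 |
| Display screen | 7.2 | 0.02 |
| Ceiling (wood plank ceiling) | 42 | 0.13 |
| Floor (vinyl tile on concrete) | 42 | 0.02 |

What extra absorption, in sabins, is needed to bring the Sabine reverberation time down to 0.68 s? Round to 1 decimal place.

20.8 sabins

Equivalent absorption area: A₁ = 7.5*0.09 + 63.3*0.03 + 7.2*0.02 + 42*0.13 + 42*0.02 = 9.018 m².
For T = 0.68 s, need A₂ = 0.161·V/T = 0.161·126/0.68 = 29.832 sabins.
Shortfall: 29.832 − 9.018 = 20.8 sabins.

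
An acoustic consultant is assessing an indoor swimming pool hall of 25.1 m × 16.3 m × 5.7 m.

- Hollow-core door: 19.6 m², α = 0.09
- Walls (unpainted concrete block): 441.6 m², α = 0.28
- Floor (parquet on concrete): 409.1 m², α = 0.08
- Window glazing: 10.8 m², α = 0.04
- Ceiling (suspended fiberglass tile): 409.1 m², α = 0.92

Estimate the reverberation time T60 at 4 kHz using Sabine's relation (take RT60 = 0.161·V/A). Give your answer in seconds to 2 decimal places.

0.70 sec

Summing Sᵢαᵢ: 1.764 + 123.648 + 32.728 + 0.432 + 376.372 → A = 534.944 sabins.
Volume V = 25.1 × 16.3 × 5.7 = 2332.041 m³.
Sabine: RT60 = 0.161 × 2332.041 / 534.944 = 0.70 s.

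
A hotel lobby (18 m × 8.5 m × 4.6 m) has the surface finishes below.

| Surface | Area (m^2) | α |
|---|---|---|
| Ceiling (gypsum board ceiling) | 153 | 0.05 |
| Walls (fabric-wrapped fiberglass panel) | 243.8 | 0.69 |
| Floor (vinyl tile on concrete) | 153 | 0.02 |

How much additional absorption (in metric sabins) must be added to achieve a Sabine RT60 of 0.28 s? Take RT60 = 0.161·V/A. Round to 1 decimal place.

225.8 sabins

A₁ = Σ Sᵢαᵢ = 153*0.05 + 243.8*0.69 + 153*0.02 = 178.932 sabins.
V = 703.8 m³. Required absorption A₂ = 0.161 × 703.8 / 0.28 = 404.685 sabins.
ΔA = A₂ − A₁ = 404.685 − 178.932 = 225.8 sabins.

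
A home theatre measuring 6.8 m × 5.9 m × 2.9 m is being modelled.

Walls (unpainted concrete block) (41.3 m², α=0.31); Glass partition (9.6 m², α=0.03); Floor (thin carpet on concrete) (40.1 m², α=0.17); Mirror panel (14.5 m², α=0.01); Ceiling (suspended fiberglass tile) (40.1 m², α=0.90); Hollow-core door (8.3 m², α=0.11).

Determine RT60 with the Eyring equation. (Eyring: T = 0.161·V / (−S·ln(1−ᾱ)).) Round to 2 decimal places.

Total surface area S = 41.3 + 9.6 + 40.1 + 14.5 + 40.1 + 8.3 = 153.9 m².
Absorption A = 41.3·0.31 + 9.6·0.03 + 40.1·0.17 + 14.5·0.01 + 40.1·0.90 + 8.3·0.11 = 57.056 sabins.
Mean coefficient ᾱ = A/S = 0.3707.
−S·ln(1−ᾱ) = −153.9 × ln(1 − 0.3707) = 71.278.
V = 6.8 × 5.9 × 2.9 = 116.348 m³.
RT60 = 0.161 × 116.348 / 71.278 = 0.26 s.

0.26 s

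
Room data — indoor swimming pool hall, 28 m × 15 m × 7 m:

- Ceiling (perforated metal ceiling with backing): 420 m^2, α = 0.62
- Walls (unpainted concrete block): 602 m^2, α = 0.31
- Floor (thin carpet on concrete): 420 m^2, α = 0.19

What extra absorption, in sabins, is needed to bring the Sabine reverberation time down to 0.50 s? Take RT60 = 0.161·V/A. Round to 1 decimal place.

Equivalent absorption area: A₁ = 420*0.62 + 602*0.31 + 420*0.19 = 526.820 m^2.
Target A₂ = 0.161·2940/0.50 = 946.680 sabins (V = 2940 m³).
ΔA = A₂ − A₁ = 946.680 − 526.820 = 419.9 sabins.

419.9 sabins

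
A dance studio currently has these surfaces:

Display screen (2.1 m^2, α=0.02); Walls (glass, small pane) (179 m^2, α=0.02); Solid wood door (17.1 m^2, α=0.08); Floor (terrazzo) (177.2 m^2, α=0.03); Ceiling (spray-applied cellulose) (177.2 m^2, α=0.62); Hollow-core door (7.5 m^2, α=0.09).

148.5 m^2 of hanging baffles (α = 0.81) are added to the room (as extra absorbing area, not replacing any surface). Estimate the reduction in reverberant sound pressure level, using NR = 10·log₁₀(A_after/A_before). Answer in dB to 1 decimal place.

3.0 dB

Equivalent absorption area: A_before = 2.1*0.02 + 179*0.02 + 17.1*0.08 + 177.2*0.03 + 177.2*0.62 + 7.5*0.09 = 120.845 m^2.
Added absorption = 148.5 × 0.81 = 120.285 sabins.
New total A_after = 241.130 sabins.
Reduction = 10 log₁₀(A_after/A_before) = 10 log₁₀(1.9954) = 3.0 dB.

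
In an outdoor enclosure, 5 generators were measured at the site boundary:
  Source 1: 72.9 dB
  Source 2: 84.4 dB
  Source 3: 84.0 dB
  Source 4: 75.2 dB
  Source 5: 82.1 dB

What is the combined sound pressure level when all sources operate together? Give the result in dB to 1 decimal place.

Sum in the linear (power) domain: Σ 10^(Lᵢ/10) = 10^(72.9/10) + 10^(84.4/10) + 10^(84.0/10) + 10^(75.2/10) + 10^(82.1/10) = 7.414e+08.
Combined level = 10 log₁₀(7.414e+08) = 88.7 dB.

88.7 dB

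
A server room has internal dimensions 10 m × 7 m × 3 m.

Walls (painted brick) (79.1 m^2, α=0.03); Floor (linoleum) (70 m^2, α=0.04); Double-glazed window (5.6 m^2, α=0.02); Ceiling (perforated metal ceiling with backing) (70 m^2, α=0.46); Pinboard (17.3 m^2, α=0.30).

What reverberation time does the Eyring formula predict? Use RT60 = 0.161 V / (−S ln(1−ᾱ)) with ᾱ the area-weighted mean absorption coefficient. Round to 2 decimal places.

Total surface area S = 79.1 + 70 + 5.6 + 70 + 17.3 = 242.0 m^2.
Absorption A = 79.1×0.03 + 70×0.04 + 5.6×0.02 + 70×0.46 + 17.3×0.30 = 42.675 sabins.
ᾱ = 42.675 / 242.0 = 0.1763.
−S·ln(1−ᾱ) = −242.0 × ln(1 − 0.1763) = 46.936.
V = 10 × 7 × 3 = 210 m³.
T = 0.161·V/[−S·ln(1−ᾱ)] = 0.161·210/46.936 = 0.72 s.

0.72 seconds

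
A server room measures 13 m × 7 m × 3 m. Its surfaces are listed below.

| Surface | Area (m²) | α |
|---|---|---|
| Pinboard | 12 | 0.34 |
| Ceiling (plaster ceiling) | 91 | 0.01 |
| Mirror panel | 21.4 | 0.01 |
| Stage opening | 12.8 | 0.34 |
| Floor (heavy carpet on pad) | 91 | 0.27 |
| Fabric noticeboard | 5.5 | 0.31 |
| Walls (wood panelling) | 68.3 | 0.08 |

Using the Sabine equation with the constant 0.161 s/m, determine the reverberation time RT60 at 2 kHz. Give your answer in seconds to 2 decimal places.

1.06 sec

Summing Sᵢαᵢ: 4.080 + 0.910 + 0.214 + 4.352 + 24.570 + 1.705 + 5.464 → A = 41.295 sabins.
Room volume: 273 m³.
RT60 = 0.161 · V / A = 0.161 × 273 / 41.295 = 1.06 s.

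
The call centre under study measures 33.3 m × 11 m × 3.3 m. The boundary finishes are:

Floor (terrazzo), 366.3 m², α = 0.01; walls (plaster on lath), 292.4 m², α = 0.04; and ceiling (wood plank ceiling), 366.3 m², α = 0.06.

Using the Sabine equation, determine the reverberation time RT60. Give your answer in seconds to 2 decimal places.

Equivalent absorption area: A = 366.3*0.01 + 292.4*0.04 + 366.3*0.06 = 37.337 m².
V = 33.3·11·3.3 = 1208.79 m³.
T = 0.161 V/A = 0.161·1208.79/37.337 = 5.21 s.

5.21 seconds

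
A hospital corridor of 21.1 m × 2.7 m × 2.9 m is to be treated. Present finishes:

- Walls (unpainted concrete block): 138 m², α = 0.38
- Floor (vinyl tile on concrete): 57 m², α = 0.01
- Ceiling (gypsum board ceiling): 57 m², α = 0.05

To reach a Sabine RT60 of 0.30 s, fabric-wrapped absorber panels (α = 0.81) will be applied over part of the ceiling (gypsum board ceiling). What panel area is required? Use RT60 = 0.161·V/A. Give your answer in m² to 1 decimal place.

43.2

Equivalent absorption area: A₁ = 138×0.38 + 57×0.01 + 57×0.05 = 55.860 m².
V = 165.213 m³. Target absorption A₂ = 0.161 × 165.213 / 0.30 = 88.664 sabins.
ΔA needed = 88.664 − 55.860 = 32.804 sabins.
Each m² of panel replacing the ceiling (gypsum board ceiling) adds (0.81 − 0.05) = 0.76 sabins.
Area = ΔA/Δα = 32.804/0.76 = 43.2 m².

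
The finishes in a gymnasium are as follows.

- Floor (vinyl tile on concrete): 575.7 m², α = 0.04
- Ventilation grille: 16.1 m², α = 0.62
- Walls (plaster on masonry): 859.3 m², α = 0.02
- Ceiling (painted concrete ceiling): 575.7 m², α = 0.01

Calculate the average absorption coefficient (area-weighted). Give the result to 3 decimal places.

S = Σ Sᵢ = 575.7 + 16.1 + 859.3 + 575.7 = 2026.8 m².
Σ(Sᵢαᵢ) = 575.7×0.04 + 16.1×0.62 + 859.3×0.02 + 575.7×0.01 = 55.953.
ᾱ = A/S = 0.028.

0.028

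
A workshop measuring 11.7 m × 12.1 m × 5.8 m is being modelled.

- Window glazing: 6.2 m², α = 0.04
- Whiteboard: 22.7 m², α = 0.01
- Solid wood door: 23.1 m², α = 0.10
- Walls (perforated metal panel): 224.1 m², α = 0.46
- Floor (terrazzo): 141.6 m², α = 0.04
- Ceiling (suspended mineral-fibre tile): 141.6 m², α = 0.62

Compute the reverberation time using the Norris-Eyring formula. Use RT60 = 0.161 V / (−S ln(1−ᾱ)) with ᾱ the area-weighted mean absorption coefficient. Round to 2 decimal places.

0.54 s

Total surface area S = 6.2 + 22.7 + 23.1 + 224.1 + 141.6 + 141.6 = 559.3 m².
Σ(Sᵢαᵢ) = 6.2×0.04 + 22.7×0.01 + 23.1×0.10 + 224.1×0.46 + 141.6×0.04 + 141.6×0.62 = 199.327.
Mean coefficient ᾱ = A/S = 0.3564.
−S·ln(1−ᾱ) = −559.3 × ln(1 − 0.3564) = 246.471.
V = 11.7 × 12.1 × 5.8 = 821.106 m³.
RT60 = 0.161 × 821.106 / 246.471 = 0.54 s.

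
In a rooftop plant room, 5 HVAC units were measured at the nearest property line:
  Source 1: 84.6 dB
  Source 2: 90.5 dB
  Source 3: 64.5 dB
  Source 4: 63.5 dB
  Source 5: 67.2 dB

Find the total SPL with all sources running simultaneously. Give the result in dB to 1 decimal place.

91.5 dB

Σ 10^(Lᵢ/10) = 1.421e+09.
Combined level = 10 log₁₀(1.421e+09) = 91.5 dB.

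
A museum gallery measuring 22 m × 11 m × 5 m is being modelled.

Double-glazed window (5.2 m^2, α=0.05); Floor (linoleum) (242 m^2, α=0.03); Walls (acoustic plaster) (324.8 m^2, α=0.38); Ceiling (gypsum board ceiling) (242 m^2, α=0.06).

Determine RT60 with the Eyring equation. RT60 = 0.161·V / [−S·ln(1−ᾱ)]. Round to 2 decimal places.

1.22 s

S = Σ Sᵢ = 814.0 m^2.
Absorption A = 5.2×0.05 + 242×0.03 + 324.8×0.38 + 242×0.06 = 145.464 sabins.
Mean coefficient ᾱ = A/S = 0.1787.
−S·ln(1−ᾱ) = −814.0 × ln(1 − 0.1787) = 160.250.
V = 22 × 11 × 5 = 1210 m³.
T = 0.161·V/[−S·ln(1−ᾱ)] = 0.161·1210/160.250 = 1.22 s.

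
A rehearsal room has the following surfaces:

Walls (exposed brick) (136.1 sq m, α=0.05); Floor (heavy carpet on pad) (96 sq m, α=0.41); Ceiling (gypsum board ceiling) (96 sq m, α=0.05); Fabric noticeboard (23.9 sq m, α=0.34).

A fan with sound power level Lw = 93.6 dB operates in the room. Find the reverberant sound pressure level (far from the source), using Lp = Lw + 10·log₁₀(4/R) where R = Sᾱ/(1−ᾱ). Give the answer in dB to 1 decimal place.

81.1 dB

Σ(Sᵢαᵢ) = 136.1·0.05 + 96·0.41 + 96·0.05 + 23.9·0.34 = 59.091; total area S = 352.0 sq m.
ᾱ = 0.1679, so room constant R = A/(1−ᾱ) = 71.014 sq m.
Lp = 93.6 + 10·log₁₀(4/71.014) = 93.6 + (-12.49) = 81.1 dB.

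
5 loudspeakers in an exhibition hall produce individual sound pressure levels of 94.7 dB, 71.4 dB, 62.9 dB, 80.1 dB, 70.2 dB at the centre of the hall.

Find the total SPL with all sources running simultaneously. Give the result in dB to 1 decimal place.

94.9 dB

Σ 10^(Lᵢ/10) = 3.08e+09.
L_total = 10·log₁₀(3.08e+09) = 94.9 dB.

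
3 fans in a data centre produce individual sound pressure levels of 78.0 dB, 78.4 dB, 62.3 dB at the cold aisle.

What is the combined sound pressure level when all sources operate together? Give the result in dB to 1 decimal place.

81.3 dB

Σ 10^(Lᵢ/10) = 1.34e+08.
Combined level = 10 log₁₀(1.34e+08) = 81.3 dB.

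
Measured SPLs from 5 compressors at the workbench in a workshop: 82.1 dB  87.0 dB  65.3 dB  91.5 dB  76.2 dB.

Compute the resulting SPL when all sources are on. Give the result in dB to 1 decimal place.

Σ 10^(Lᵢ/10) = 2.121e+09.
Combined level = 10 log₁₀(2.121e+09) = 93.3 dB.

93.3 dB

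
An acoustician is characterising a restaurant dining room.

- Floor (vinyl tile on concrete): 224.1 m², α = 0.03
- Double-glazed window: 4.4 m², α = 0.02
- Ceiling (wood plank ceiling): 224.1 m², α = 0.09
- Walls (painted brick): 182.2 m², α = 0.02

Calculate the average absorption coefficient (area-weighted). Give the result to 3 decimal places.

0.048

Total surface area S = 634.8 m².
Σ(Sᵢαᵢ) = 224.1·0.03 + 4.4·0.02 + 224.1·0.09 + 182.2·0.02 = 30.624.
ᾱ = 30.624 / 634.8 = 0.048.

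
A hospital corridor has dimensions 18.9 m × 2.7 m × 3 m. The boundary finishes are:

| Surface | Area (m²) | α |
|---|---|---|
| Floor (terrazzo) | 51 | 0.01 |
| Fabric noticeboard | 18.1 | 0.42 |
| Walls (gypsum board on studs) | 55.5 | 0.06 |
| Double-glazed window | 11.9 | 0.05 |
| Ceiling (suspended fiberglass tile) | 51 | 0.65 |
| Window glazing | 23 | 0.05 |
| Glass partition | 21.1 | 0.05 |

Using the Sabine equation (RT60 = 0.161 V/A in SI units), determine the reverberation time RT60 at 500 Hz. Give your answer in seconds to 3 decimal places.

0.520 s

Equivalent absorption area: A = 51*0.01 + 18.1*0.42 + 55.5*0.06 + 11.9*0.05 + 51*0.65 + 23*0.05 + 21.1*0.05 = 47.392 m².
Room volume: 153.09 m³.
Sabine: RT60 = 0.161 × 153.09 / 47.392 = 0.520 s.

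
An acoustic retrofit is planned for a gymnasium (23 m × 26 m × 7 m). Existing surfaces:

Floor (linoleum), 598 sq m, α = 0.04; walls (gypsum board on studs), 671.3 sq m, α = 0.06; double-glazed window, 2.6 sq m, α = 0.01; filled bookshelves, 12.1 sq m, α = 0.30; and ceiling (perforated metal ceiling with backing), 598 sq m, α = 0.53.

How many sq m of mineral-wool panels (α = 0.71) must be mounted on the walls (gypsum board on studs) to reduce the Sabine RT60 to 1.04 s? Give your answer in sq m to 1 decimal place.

405.0

Total absorption A₁ = 598×0.04 + 671.3×0.06 + 2.6×0.01 + 12.1×0.30 + 598×0.53
  = 23.920 + 40.278 + 0.026 + 3.630 + 316.940 = 384.794 sq m sabins.
Required A₂ = 0.161·4186/1.04 = 648.025 sabins.
ΔA needed = 648.025 − 384.794 = 263.231 sabins.
Net gain per sq m: Δα = 0.71 − 0.06 = 0.65.
Panel area = 263.231 / 0.65 = 405.0 sq m.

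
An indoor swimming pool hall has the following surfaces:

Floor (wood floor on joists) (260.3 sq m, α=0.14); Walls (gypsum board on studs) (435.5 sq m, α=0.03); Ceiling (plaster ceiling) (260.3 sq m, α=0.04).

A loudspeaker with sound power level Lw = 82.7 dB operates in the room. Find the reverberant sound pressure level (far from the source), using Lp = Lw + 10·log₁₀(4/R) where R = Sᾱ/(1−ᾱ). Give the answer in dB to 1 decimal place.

70.7 dB

Σ(Sᵢαᵢ) = 260.3×0.14 + 435.5×0.03 + 260.3×0.04 = 59.919; total area S = 956.1 sq m.
ᾱ = 59.919/956.1 = 0.0627; R = Sᾱ/(1−ᾱ) = 59.919/(1−0.0627) = 63.927 sq m.
Lp = 82.7 + 10·log₁₀(4/63.927) = 82.7 + (-12.04) = 70.7 dB.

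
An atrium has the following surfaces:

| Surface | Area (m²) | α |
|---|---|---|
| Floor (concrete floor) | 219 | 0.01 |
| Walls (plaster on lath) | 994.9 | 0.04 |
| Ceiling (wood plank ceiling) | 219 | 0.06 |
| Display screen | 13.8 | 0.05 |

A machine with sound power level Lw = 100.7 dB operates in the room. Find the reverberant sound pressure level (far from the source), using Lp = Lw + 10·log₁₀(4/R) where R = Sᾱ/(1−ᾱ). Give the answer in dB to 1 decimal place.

A = 55.816 sabins; S = 1446.7 m².
ᾱ = 0.0386, so room constant R = A/(1−ᾱ) = 58.057 m².
Lp = Lw + 10 log₁₀(4/R) = 100.7 -11.62 = 89.1 dB.

89.1 dB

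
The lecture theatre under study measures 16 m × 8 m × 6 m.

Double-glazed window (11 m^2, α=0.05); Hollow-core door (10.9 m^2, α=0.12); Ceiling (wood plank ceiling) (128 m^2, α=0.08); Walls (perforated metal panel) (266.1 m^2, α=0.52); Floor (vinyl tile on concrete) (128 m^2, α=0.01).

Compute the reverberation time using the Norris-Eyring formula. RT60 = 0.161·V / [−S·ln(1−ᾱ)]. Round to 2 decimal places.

0.69 s

S = Σ Sᵢ = 544.0 m^2.
Σ(Sᵢαᵢ) = 11×0.05 + 10.9×0.12 + 128×0.08 + 266.1×0.52 + 128×0.01 = 151.750.
Mean coefficient ᾱ = A/S = 0.2790.
Eyring denominator: −S ln(1−ᾱ) = 177.951.
V = 16 × 8 × 6 = 768 m³.
RT60 = 0.161 × 768 / 177.951 = 0.69 s.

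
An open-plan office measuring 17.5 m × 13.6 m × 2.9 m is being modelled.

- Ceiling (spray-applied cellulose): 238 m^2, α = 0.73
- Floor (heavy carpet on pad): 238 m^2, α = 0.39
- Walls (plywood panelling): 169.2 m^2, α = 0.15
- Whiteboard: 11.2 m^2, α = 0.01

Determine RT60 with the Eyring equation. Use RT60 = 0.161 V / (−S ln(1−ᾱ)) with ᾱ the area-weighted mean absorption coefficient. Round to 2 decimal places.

Total surface area S = 238 + 238 + 169.2 + 11.2 = 656.4 m^2.
Σ(Sᵢαᵢ) = 238·0.73 + 238·0.39 + 169.2·0.15 + 11.2·0.01 = 292.052.
Mean coefficient ᾱ = A/S = 0.4449.
−S·ln(1−ᾱ) = −656.4 × ln(1 − 0.4449) = 386.362.
V = 17.5 × 13.6 × 2.9 = 690.2 m³.
T = 0.161·V/[−S·ln(1−ᾱ)] = 0.161·690.2/386.362 = 0.29 s.

0.29 sec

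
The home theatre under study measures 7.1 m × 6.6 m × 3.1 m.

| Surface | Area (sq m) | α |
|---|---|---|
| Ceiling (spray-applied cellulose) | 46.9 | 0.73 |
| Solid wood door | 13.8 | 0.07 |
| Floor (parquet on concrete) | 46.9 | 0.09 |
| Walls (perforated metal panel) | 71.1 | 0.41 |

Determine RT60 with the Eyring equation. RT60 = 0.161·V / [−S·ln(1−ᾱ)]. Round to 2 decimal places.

S = Σ Sᵢ = 178.7 sq m.
Absorption A = 46.9×0.73 + 13.8×0.07 + 46.9×0.09 + 71.1×0.41 = 68.575 sabins.
Mean coefficient ᾱ = A/S = 0.3837.
−S·ln(1−ᾱ) = −178.7 × ln(1 − 0.3837) = 86.495.
V = 7.1 × 6.6 × 3.1 = 145.266 m³.
T = 0.161·V/[−S·ln(1−ᾱ)] = 0.161·145.266/86.495 = 0.27 s.

0.27 sec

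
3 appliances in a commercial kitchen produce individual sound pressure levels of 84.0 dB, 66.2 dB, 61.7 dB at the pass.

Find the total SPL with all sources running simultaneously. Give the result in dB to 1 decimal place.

Σ 10^(Lᵢ/10) = 2.568e+08.
Back to dB: 10·log₁₀ Σ = 84.1 dB.

84.1 dB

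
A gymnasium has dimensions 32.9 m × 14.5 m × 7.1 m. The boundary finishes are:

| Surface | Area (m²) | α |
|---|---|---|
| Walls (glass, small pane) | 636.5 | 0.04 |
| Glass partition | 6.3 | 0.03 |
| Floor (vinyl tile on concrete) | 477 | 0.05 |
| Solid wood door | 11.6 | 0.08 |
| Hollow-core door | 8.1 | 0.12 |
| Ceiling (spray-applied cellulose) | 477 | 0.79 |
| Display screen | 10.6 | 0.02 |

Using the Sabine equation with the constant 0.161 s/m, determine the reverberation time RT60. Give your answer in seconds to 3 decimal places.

1.273 s

A = Σ Sᵢαᵢ = 636.5·0.04 + 6.3·0.03 + 477·0.05 + 11.6·0.08 + 8.1·0.12 + 477·0.79 + 10.6·0.02 = 428.441 sabins.
Room volume: 3387.055 m³.
Sabine: RT60 = 0.161 × 3387.055 / 428.441 = 1.273 s.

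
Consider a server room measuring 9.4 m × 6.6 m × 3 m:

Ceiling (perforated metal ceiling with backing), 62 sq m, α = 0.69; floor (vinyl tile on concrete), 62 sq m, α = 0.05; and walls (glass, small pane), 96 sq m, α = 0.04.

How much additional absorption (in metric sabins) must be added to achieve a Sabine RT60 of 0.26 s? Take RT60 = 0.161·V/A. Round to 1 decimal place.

Summing Sᵢαᵢ: 42.780 + 3.100 + 3.840 → A₁ = 49.720 sabins.
Target A₂ = 0.161·186.12/0.26 = 115.251 sabins (V = 186.12 m³).
ΔA = A₂ − A₁ = 115.251 − 49.720 = 65.5 sabins.

65.5 sabins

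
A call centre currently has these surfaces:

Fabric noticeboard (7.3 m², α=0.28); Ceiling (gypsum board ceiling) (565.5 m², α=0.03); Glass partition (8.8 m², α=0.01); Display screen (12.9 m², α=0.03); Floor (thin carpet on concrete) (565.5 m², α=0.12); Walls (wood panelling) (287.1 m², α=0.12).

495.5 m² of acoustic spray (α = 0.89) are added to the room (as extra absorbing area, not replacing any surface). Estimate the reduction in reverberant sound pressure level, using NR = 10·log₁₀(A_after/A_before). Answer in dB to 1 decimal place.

A_before = Σ Sᵢαᵢ = 7.3*0.28 + 565.5*0.03 + 8.8*0.01 + 12.9*0.03 + 565.5*0.12 + 287.1*0.12 = 121.796 sabins.
Added absorption = 495.5 × 0.89 = 440.995 sabins.
New total A_after = 562.791 sabins.
NR = 10·log₁₀(562.791/121.796) = 6.6 dB.

6.6 dB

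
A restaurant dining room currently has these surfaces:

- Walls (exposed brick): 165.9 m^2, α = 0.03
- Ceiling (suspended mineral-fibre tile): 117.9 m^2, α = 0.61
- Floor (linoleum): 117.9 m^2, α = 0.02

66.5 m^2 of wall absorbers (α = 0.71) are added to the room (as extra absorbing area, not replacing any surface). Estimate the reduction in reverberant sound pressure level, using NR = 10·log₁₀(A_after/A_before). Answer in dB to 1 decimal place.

A_before = Σ Sᵢαᵢ = 165.9×0.03 + 117.9×0.61 + 117.9×0.02 = 79.254 sabins.
Added absorption = 66.5 × 0.71 = 47.215 sabins.
New total A_after = 126.469 sabins.
NR = 10·log₁₀(126.469/79.254) = 2.0 dB.

2.0 dB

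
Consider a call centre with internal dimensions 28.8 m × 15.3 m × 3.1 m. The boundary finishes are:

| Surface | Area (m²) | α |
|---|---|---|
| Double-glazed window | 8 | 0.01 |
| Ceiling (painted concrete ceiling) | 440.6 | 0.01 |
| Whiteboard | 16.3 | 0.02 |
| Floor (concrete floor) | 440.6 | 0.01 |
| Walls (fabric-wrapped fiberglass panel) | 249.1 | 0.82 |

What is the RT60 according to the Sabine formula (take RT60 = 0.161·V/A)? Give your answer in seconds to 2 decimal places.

Summing Sᵢαᵢ: 0.080 + 4.406 + 0.326 + 4.406 + 204.262 → A = 213.480 sabins.
V = 28.8·15.3·3.1 = 1365.984 m³.
RT60 = 0.161 · V / A = 0.161 × 1365.984 / 213.480 = 1.03 s.

1.03 sec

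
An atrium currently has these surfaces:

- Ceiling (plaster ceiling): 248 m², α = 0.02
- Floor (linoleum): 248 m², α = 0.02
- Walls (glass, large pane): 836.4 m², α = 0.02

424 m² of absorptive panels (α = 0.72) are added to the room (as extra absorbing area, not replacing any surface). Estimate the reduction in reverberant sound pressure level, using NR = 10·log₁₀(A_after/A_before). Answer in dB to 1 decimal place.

Equivalent absorption area: A_before = 248×0.02 + 248×0.02 + 836.4×0.02 = 26.648 m².
Added absorption = 424 × 0.72 = 305.280 sabins.
New total A_after = 331.928 sabins.
NR = 10·log₁₀(331.928/26.648) = 11.0 dB.

11.0 dB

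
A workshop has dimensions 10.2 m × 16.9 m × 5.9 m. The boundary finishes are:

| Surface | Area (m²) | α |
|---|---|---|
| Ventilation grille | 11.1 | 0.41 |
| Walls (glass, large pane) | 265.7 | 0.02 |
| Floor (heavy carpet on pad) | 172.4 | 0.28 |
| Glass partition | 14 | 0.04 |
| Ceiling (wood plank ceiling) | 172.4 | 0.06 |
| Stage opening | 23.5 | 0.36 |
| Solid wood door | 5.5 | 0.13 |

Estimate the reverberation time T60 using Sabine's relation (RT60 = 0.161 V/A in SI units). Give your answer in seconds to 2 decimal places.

Summing Sᵢαᵢ: 4.551 + 5.314 + 48.272 + 0.560 + 10.344 + 8.460 + 0.715 → A = 78.216 sabins.
V = 10.2·16.9·5.9 = 1017.042 m³.
T = 0.161 V/A = 0.161·1017.042/78.216 = 2.09 s.

2.09 seconds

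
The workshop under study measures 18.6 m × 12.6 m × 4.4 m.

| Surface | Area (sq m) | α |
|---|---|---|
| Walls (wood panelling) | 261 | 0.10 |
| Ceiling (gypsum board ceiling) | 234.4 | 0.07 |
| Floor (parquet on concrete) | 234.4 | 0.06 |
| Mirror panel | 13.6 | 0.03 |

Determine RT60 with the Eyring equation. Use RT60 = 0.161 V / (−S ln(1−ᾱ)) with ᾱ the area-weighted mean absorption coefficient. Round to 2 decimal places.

Total surface area S = 261 + 234.4 + 234.4 + 13.6 = 743.4 sq m.
Absorption A = 261×0.10 + 234.4×0.07 + 234.4×0.06 + 13.6×0.03 = 56.980 sabins.
ᾱ = 56.980 / 743.4 = 0.0766.
−S·ln(1−ᾱ) = −743.4 × ln(1 − 0.0766) = 59.244.
V = 18.6 × 12.6 × 4.4 = 1031.184 m³.
RT60 = 0.161 × 1031.184 / 59.244 = 2.80 s.

2.80 sec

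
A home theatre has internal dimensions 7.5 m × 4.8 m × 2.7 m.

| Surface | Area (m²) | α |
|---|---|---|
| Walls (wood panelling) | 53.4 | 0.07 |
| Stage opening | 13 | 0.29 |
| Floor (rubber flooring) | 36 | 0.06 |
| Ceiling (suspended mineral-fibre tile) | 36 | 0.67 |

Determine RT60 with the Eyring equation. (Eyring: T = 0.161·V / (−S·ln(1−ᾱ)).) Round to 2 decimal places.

S = Σ Sᵢ = 138.4 m².
Σ(Sᵢαᵢ) = 53.4×0.07 + 13×0.29 + 36×0.06 + 36×0.67 = 33.788.
ᾱ = 33.788 / 138.4 = 0.2441.
Eyring denominator: −S ln(1−ᾱ) = 38.731.
V = 7.5 × 4.8 × 2.7 = 97.2 m³.
RT60 = 0.161 × 97.2 / 38.731 = 0.40 s.

0.40 s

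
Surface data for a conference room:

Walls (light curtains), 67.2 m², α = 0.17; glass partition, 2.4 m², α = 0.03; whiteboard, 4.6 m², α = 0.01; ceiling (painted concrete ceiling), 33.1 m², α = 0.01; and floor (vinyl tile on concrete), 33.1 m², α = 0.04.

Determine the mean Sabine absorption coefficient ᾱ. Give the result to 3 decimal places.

Total surface area S = 140.4 m².
Weighted sum Σ Sα = 13.197.
ᾱ = 13.197 / 140.4 = 0.094.

0.094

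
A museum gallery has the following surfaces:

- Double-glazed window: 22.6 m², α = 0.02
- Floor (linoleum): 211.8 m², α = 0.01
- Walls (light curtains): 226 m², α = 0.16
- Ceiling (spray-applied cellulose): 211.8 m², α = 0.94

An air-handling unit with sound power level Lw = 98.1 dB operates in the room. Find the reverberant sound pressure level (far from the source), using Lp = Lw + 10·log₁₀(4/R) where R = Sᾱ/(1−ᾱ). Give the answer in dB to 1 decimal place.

Σ(Sᵢαᵢ) = 22.6·0.02 + 211.8·0.01 + 226·0.16 + 211.8·0.94 = 237.822; total area S = 672.2 m².
ᾱ = 0.3538, so room constant R = A/(1−ᾱ) = 368.032 m².
Lp = 98.1 + 10·log₁₀(4/368.032) = 98.1 + (-19.64) = 78.5 dB.

78.5 dB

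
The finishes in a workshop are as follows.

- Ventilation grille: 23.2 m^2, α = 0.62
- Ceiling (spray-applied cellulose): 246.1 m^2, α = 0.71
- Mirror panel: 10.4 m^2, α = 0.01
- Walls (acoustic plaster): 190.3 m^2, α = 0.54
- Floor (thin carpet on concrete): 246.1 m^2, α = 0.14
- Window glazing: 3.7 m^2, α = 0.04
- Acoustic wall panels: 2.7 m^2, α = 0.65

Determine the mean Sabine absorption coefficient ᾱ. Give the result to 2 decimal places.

0.45

Total surface area S = 722.5 m^2.
Σ(Sᵢαᵢ) = 23.2*0.62 + 246.1*0.71 + 10.4*0.01 + 190.3*0.54 + 246.1*0.14 + 3.7*0.04 + 2.7*0.65 = 328.338.
ᾱ = A/S = 0.45.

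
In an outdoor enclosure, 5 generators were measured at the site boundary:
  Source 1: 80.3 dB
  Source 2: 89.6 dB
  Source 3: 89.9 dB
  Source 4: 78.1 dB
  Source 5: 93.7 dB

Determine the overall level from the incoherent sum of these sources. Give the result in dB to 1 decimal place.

96.4 dB

Σ 10^(Lᵢ/10) = 4.405e+09.
Combined level = 10 log₁₀(4.405e+09) = 96.4 dB.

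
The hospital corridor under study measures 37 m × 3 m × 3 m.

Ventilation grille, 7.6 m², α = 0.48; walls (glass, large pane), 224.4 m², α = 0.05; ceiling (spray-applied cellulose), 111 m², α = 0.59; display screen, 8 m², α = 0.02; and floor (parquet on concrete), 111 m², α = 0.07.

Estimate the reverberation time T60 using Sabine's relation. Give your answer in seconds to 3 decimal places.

Total absorption A = 7.6*0.48 + 224.4*0.05 + 111*0.59 + 8*0.02 + 111*0.07
  = 3.648 + 11.220 + 65.490 + 0.160 + 7.770 = 88.288 m² sabins.
V = 37·3·3 = 333 m³.
T = 0.161 V/A = 0.161·333/88.288 = 0.607 s.

0.607 sec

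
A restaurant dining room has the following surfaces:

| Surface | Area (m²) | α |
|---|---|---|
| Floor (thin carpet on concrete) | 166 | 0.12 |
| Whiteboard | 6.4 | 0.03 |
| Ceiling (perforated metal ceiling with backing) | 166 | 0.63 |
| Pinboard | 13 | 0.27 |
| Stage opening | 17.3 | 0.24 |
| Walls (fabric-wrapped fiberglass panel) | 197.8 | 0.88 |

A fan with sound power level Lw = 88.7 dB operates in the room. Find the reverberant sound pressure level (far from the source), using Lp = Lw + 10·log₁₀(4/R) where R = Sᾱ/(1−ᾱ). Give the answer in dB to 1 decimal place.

66.5 dB

A = 306.418 sabins; S = 566.5 m².
ᾱ = 306.418/566.5 = 0.5409; R = Sᾱ/(1−ᾱ) = 306.418/(1−0.5409) = 667.432 m².
Lp = Lw + 10 log₁₀(4/R) = 88.7 -22.22 = 66.5 dB.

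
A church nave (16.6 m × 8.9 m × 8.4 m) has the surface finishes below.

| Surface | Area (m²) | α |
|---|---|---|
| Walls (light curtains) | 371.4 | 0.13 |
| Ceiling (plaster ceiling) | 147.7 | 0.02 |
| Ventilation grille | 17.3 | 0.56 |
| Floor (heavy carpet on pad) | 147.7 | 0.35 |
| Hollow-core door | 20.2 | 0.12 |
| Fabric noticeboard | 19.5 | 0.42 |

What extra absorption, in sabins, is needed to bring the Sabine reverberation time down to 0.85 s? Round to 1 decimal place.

111.8 sabins

Equivalent absorption area: A₁ = 371.4*0.13 + 147.7*0.02 + 17.3*0.56 + 147.7*0.35 + 20.2*0.12 + 19.5*0.42 = 123.233 m².
For T = 0.85 s, need A₂ = 0.161·V/T = 0.161·1241.016/0.85 = 235.063 sabins.
Additional absorption ΔA = 235.063 − 123.233 = 111.8 sabins.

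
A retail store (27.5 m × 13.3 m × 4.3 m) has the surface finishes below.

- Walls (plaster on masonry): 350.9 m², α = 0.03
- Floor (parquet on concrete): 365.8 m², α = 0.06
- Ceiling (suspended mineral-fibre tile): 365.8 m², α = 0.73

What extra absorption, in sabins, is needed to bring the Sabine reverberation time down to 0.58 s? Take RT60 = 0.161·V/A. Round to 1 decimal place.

137.1 sabins

Total absorption A₁ = 350.9*0.03 + 365.8*0.06 + 365.8*0.73
  = 10.527 + 21.948 + 267.034 = 299.509 m² sabins.
V = 1572.725 m³. Required absorption A₂ = 0.161 × 1572.725 / 0.58 = 436.567 sabins.
Shortfall: 436.567 − 299.509 = 137.1 sabins.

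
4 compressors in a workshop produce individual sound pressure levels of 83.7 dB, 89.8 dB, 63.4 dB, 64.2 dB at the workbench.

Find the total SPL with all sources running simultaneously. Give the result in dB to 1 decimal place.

Sum in the linear (power) domain: Σ 10^(Lᵢ/10) = 10^(83.7/10) + 10^(89.8/10) + 10^(63.4/10) + 10^(64.2/10) = 1.194e+09.
Combined level = 10 log₁₀(1.194e+09) = 90.8 dB.

90.8 dB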